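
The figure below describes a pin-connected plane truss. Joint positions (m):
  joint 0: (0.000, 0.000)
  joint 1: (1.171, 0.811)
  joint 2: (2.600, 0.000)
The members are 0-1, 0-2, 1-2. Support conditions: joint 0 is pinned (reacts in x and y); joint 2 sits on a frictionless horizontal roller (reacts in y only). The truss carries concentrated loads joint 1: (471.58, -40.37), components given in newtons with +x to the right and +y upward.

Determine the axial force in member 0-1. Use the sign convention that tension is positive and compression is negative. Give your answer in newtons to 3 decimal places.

219.386

N=3 nodes, M=3 members, R=3 reactions → 2N=6, M+R=6
member 0 (0-1): L=1.4244, (cx,cy)=(0.8221,0.5694)
member 1 (0-2): L=2.6000, (cx,cy)=(1.0000,0.0000)
member 2 (1-2): L=1.6431, (cx,cy)=(0.8697,-0.4936)
solve A·x = −loads:
  F[0-1] = +219.3860 N (tension)
  F[0-2] = +291.2248 N (tension)
  F[1-2] = -334.8566 N (compression)
  Rx@0 = -471.5800 N
  Ry@0 = -124.9087 N
  Ry@2 = +165.2787 N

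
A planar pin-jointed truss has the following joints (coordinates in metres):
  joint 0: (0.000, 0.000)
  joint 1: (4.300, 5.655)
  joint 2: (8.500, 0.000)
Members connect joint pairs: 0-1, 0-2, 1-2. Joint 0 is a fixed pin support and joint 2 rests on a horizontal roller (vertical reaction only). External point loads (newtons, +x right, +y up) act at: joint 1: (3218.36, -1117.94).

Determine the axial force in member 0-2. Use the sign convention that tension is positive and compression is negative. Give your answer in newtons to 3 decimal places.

N=3 nodes, M=3 members, R=3 reactions → 2N=6, M+R=6
member 0 (0-1): L=7.1042, (cx,cy)=(0.6053,0.7960)
member 1 (0-2): L=8.5000, (cx,cy)=(1.0000,0.0000)
member 2 (1-2): L=7.0441, (cx,cy)=(0.5962,-0.8028)
solve A·x = −loads:
  F[0-1] = +1995.8997 N (tension)
  F[0-2] = +2010.2827 N (tension)
  F[1-2] = -3371.5683 N (compression)
  Rx@0 = -3218.3600 N
  Ry@0 = -1588.7621 N
  Ry@2 = +2706.7021 N

2010.283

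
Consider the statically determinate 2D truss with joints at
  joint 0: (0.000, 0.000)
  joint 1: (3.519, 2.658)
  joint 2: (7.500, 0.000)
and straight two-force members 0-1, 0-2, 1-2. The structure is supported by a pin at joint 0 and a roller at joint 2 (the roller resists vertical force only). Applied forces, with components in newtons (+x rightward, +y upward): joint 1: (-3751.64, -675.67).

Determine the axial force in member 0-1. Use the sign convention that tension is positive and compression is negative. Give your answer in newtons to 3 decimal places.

-2801.025

N=3 nodes, M=3 members, R=3 reactions → 2N=6, M+R=6
member 0 (0-1): L=4.4100, (cx,cy)=(0.7980,0.6027)
member 1 (0-2): L=7.5000, (cx,cy)=(1.0000,0.0000)
member 2 (1-2): L=4.7868, (cx,cy)=(0.8317,-0.5553)
solve A·x = −loads:
  F[0-1] = -2801.0246 N (compression)
  F[0-2] = -1516.5496 N (compression)
  F[1-2] = +1823.5115 N (tension)
  Rx@0 = +3751.6400 N
  Ry@0 = +1688.2269 N
  Ry@2 = -1012.5569 N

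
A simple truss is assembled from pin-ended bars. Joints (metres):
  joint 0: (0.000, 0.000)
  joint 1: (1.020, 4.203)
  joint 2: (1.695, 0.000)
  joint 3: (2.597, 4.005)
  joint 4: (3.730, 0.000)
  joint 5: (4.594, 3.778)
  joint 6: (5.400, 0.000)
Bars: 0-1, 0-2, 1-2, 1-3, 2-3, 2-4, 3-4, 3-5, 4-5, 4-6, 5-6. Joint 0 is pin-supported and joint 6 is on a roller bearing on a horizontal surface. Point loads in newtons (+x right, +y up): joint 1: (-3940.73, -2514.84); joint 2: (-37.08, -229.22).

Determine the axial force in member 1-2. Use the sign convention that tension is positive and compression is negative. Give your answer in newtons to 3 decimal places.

N=7 nodes, M=11 members, R=3 reactions → 2N=14, M+R=14
member 0 (0-1): L=4.3250, (cx,cy)=(0.2358,0.9718)
member 1 (0-2): L=1.6950, (cx,cy)=(1.0000,0.0000)
member 2 (1-2): L=4.2569, (cx,cy)=(0.1586,-0.9873)
member 3 (1-3): L=1.5894, (cx,cy)=(0.9922,-0.1246)
member 4 (2-3): L=4.1053, (cx,cy)=(0.2197,0.9756)
member 5 (2-4): L=2.0350, (cx,cy)=(1.0000,0.0000)
member 6 (3-4): L=4.1622, (cx,cy)=(0.2722,-0.9622)
member 7 (3-5): L=2.0099, (cx,cy)=(0.9936,-0.1129)
member 8 (4-5): L=3.8755, (cx,cy)=(0.2229,0.9748)
member 9 (4-6): L=1.6700, (cx,cy)=(1.0000,0.0000)
member 10 (5-6): L=3.8630, (cx,cy)=(0.2086,-0.9780)
solve A·x = −loads:
  F[0-1] = -5417.0901 N (compression)
  F[0-2] = -2700.2529 N (compression)
  F[1-2] = +2496.3557 N (tension)
  F[1-3] = +2285.1329 N (tension)
  F[2-3] = -2291.5482 N (compression)
  F[2-4] = -1763.8440 N (compression)
  F[3-4] = +2490.8663 N (tension)
  F[3-5] = +1092.7892 N (tension)
  F[4-5] = -2458.6814 N (compression)
  F[4-6] = -537.6661 N (compression)
  F[5-6] = +2576.9414 N (tension)
  Rx@0 = +3977.8100 N
  Ry@0 = +5264.2866 N
  Ry@6 = -2520.2266 N

2496.356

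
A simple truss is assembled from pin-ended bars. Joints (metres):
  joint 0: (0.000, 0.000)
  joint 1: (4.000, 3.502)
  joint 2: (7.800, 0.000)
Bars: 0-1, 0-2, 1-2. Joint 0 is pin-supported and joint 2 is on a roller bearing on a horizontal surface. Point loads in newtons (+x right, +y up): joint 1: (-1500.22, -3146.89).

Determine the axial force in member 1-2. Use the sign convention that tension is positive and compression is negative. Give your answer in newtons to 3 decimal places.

-1387.413

N=3 nodes, M=3 members, R=3 reactions → 2N=6, M+R=6
member 0 (0-1): L=5.3164, (cx,cy)=(0.7524,0.6587)
member 1 (0-2): L=7.8000, (cx,cy)=(1.0000,0.0000)
member 2 (1-2): L=5.1676, (cx,cy)=(0.7354,-0.6777)
solve A·x = −loads:
  F[0-1] = -3349.9339 N (compression)
  F[0-2] = +1020.2375 N (tension)
  F[1-2] = -1387.4134 N (compression)
  Rx@0 = +1500.2200 N
  Ry@0 = +2206.6606 N
  Ry@2 = +940.2294 N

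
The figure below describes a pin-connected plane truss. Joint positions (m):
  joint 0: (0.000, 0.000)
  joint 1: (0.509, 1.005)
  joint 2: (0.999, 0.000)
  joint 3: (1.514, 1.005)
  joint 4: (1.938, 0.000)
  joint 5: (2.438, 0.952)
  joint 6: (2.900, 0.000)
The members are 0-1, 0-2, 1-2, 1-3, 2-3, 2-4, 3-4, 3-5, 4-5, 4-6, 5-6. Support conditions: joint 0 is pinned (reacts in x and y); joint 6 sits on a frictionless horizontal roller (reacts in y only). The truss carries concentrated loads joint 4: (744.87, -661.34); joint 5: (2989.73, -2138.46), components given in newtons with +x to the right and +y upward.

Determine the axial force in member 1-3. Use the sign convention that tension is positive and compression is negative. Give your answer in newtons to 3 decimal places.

N=7 nodes, M=11 members, R=3 reactions → 2N=14, M+R=14
member 0 (0-1): L=1.1265, (cx,cy)=(0.4518,0.8921)
member 1 (0-2): L=0.9990, (cx,cy)=(1.0000,0.0000)
member 2 (1-2): L=1.1181, (cx,cy)=(0.4382,-0.8989)
member 3 (1-3): L=1.0050, (cx,cy)=(1.0000,0.0000)
member 4 (2-3): L=1.1293, (cx,cy)=(0.4560,0.8900)
member 5 (2-4): L=0.9390, (cx,cy)=(1.0000,0.0000)
member 6 (3-4): L=1.0908, (cx,cy)=(0.3887,-0.9214)
member 7 (3-5): L=0.9255, (cx,cy)=(0.9984,-0.0573)
member 8 (4-5): L=1.0753, (cx,cy)=(0.4650,0.8853)
member 9 (4-6): L=0.9620, (cx,cy)=(1.0000,0.0000)
member 10 (5-6): L=1.0582, (cx,cy)=(0.4366,-0.8997)
solve A·x = −loads:
  F[0-1] = +472.3590 N (tension)
  F[0-2] = +3521.1771 N (tension)
  F[1-2] = -468.8134 N (compression)
  F[1-3] = +418.8792 N (tension)
  F[2-3] = +473.5010 N (tension)
  F[2-4] = +3099.7821 N (tension)
  F[3-4] = -509.2055 N (compression)
  F[3-5] = +834.1213 N (tension)
  F[4-5] = +1276.9387 N (tension)
  F[4-6] = +1563.2270 N (tension)
  F[5-6] = -3580.4714 N (compression)
  Rx@0 = -3734.6000 N
  Ry@0 = -421.3950 N
  Ry@6 = +3221.1950 N

418.879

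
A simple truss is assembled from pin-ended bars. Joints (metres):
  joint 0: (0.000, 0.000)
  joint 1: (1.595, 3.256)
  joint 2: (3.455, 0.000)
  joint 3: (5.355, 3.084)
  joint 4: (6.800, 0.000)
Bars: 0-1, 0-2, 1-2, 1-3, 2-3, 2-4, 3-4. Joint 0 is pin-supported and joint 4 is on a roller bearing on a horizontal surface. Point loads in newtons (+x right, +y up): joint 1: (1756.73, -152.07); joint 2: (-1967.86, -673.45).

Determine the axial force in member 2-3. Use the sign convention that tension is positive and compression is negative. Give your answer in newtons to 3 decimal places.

1362.685

N=5 nodes, M=7 members, R=3 reactions → 2N=10, M+R=10
member 0 (0-1): L=3.6257, (cx,cy)=(0.4399,0.8980)
member 1 (0-2): L=3.4550, (cx,cy)=(1.0000,0.0000)
member 2 (1-2): L=3.7498, (cx,cy)=(0.4960,-0.8683)
member 3 (1-3): L=3.7639, (cx,cy)=(0.9990,-0.0457)
member 4 (2-3): L=3.6223, (cx,cy)=(0.5245,0.8514)
member 5 (2-4): L=3.3450, (cx,cy)=(1.0000,0.0000)
member 6 (3-4): L=3.4057, (cx,cy)=(0.4243,-0.9055)
solve A·x = −loads:
  F[0-1] = +438.1607 N (tension)
  F[0-2] = -403.8845 N (compression)
  F[1-2] = -560.5502 N (compression)
  F[1-3] = -1287.2739 N (compression)
  F[2-3] = +1362.6855 N (tension)
  F[2-4] = +571.1616 N (tension)
  F[3-4] = -1346.1793 N (compression)
  Rx@0 = +211.1300 N
  Ry@0 = -393.4850 N
  Ry@4 = +1219.0050 N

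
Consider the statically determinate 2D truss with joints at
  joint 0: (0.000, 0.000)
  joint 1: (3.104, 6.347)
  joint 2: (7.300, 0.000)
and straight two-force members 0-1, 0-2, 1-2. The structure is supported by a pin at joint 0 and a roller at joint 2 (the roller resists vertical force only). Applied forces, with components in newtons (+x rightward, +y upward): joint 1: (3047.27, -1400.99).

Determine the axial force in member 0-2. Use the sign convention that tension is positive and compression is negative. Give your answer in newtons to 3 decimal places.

N=3 nodes, M=3 members, R=3 reactions → 2N=6, M+R=6
member 0 (0-1): L=7.0654, (cx,cy)=(0.4393,0.8983)
member 1 (0-2): L=7.3000, (cx,cy)=(1.0000,0.0000)
member 2 (1-2): L=7.6086, (cx,cy)=(0.5515,-0.8342)
solve A·x = −loads:
  F[0-1] = +2052.8975 N (tension)
  F[0-2] = +2145.3769 N (tension)
  F[1-2] = -3890.2095 N (compression)
  Rx@0 = -3047.2700 N
  Ry@0 = -1844.1738 N
  Ry@2 = +3245.1638 N

2145.377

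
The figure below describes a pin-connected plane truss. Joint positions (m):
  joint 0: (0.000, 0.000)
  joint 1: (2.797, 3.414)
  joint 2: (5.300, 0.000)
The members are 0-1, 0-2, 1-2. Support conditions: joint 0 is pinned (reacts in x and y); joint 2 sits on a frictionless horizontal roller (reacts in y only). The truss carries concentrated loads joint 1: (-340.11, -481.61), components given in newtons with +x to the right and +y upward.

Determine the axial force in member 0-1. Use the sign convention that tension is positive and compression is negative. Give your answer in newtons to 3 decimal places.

N=3 nodes, M=3 members, R=3 reactions → 2N=6, M+R=6
member 0 (0-1): L=4.4135, (cx,cy)=(0.6337,0.7735)
member 1 (0-2): L=5.3000, (cx,cy)=(1.0000,0.0000)
member 2 (1-2): L=4.2332, (cx,cy)=(0.5913,-0.8065)
solve A·x = −loads:
  F[0-1] = -577.2519 N (compression)
  F[0-2] = +25.7197 N (tension)
  F[1-2] = -43.4989 N (compression)
  Rx@0 = +340.1100 N
  Ry@0 = +446.5293 N
  Ry@2 = +35.0807 N

-577.252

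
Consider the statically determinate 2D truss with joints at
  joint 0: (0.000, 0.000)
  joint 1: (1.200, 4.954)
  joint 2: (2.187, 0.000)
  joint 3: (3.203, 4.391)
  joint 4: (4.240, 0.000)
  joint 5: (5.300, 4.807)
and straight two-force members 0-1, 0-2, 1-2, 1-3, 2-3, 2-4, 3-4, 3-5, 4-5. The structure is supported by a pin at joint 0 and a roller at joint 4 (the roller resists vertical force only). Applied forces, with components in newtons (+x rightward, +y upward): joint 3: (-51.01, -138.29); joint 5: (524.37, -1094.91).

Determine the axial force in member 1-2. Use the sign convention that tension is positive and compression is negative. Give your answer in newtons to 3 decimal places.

N=6 nodes, M=9 members, R=3 reactions → 2N=12, M+R=12
member 0 (0-1): L=5.0973, (cx,cy)=(0.2354,0.9719)
member 1 (0-2): L=2.1870, (cx,cy)=(1.0000,0.0000)
member 2 (1-2): L=5.0514, (cx,cy)=(0.1954,-0.9807)
member 3 (1-3): L=2.0806, (cx,cy)=(0.9627,-0.2706)
member 4 (2-3): L=4.5070, (cx,cy)=(0.2254,0.9743)
member 5 (2-4): L=2.0530, (cx,cy)=(1.0000,0.0000)
member 6 (3-4): L=4.5118, (cx,cy)=(0.2298,-0.9732)
member 7 (3-5): L=2.1379, (cx,cy)=(0.9809,0.1946)
member 8 (4-5): L=4.9225, (cx,cy)=(0.2153,0.9765)
solve A·x = −loads:
  F[0-1] = +804.1730 N (tension)
  F[0-2] = +284.0413 N (tension)
  F[1-2] = -901.6851 N (compression)
  F[1-3] = +379.6652 N (tension)
  F[2-3] = +907.6684 N (tension)
  F[2-4] = -96.7540 N (compression)
  F[3-4] = -781.9242 N (compression)
  F[3-5] = +816.4494 N (tension)
  F[4-5] = -1283.9012 N (compression)
  Rx@0 = -473.3600 N
  Ry@0 = -781.5706 N
  Ry@4 = +2014.7706 N

-901.685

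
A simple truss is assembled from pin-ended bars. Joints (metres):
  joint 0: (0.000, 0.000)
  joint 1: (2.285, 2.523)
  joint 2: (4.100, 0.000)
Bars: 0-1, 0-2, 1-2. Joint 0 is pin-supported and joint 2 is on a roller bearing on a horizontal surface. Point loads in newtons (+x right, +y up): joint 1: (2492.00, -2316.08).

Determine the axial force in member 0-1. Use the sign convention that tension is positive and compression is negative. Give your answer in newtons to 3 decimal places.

N=3 nodes, M=3 members, R=3 reactions → 2N=6, M+R=6
member 0 (0-1): L=3.4039, (cx,cy)=(0.6713,0.7412)
member 1 (0-2): L=4.1000, (cx,cy)=(1.0000,0.0000)
member 2 (1-2): L=3.1080, (cx,cy)=(0.5840,-0.8118)
solve A·x = −loads:
  F[0-1] = +685.6470 N (tension)
  F[0-2] = +2031.7372 N (tension)
  F[1-2] = -3479.1563 N (compression)
  Rx@0 = -2492.0000 N
  Ry@0 = -508.2026 N
  Ry@2 = +2824.2826 N

685.647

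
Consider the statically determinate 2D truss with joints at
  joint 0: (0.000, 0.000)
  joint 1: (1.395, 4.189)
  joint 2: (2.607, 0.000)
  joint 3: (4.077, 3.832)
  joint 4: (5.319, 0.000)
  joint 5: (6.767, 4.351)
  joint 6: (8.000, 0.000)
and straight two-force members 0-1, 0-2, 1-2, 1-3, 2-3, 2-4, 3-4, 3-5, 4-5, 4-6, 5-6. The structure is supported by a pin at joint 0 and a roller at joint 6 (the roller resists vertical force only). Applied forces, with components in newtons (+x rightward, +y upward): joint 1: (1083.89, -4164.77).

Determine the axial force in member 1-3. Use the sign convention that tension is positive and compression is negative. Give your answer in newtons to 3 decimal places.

N=7 nodes, M=11 members, R=3 reactions → 2N=14, M+R=14
member 0 (0-1): L=4.4152, (cx,cy)=(0.3160,0.9488)
member 1 (0-2): L=2.6070, (cx,cy)=(1.0000,0.0000)
member 2 (1-2): L=4.3608, (cx,cy)=(0.2779,-0.9606)
member 3 (1-3): L=2.7057, (cx,cy)=(0.9913,-0.1319)
member 4 (2-3): L=4.1043, (cx,cy)=(0.3582,0.9337)
member 5 (2-4): L=2.7120, (cx,cy)=(1.0000,0.0000)
member 6 (3-4): L=4.0282, (cx,cy)=(0.3083,-0.9513)
member 7 (3-5): L=2.7396, (cx,cy)=(0.9819,0.1894)
member 8 (4-5): L=4.5856, (cx,cy)=(0.3158,0.9488)
member 9 (4-6): L=2.6810, (cx,cy)=(1.0000,0.0000)
member 10 (5-6): L=4.5223, (cx,cy)=(0.2726,-0.9621)
solve A·x = −loads:
  F[0-1] = -3025.9965 N (compression)
  F[0-2] = +2039.9716 N (tension)
  F[1-2] = -1106.7962 N (compression)
  F[1-3] = -1747.6395 N (compression)
  F[2-3] = +1138.7344 N (tension)
  F[2-4] = +1324.5077 N (tension)
  F[3-4] = -1532.8235 N (compression)
  F[3-5] = -867.6146 N (compression)
  F[4-5] = +1536.7750 N (tension)
  F[4-6] = +366.6365 N (tension)
  F[5-6] = -1344.7299 N (compression)
  Rx@0 = -1083.8900 N
  Ry@0 = +2870.9863 N
  Ry@6 = +1293.7837 N

-1747.639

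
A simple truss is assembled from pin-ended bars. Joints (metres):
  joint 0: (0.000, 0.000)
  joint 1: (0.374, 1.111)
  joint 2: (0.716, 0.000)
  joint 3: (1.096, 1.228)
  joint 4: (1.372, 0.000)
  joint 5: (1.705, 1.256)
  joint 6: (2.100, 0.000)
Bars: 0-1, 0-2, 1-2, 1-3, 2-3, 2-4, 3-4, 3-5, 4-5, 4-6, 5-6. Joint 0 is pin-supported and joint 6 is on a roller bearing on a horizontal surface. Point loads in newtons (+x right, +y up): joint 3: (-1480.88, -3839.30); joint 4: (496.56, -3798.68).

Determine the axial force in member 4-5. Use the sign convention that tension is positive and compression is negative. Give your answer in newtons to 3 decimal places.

3845.669

N=7 nodes, M=11 members, R=3 reactions → 2N=14, M+R=14
member 0 (0-1): L=1.1723, (cx,cy)=(0.3190,0.9477)
member 1 (0-2): L=0.7160, (cx,cy)=(1.0000,0.0000)
member 2 (1-2): L=1.1624, (cx,cy)=(0.2942,-0.9557)
member 3 (1-3): L=0.7314, (cx,cy)=(0.9871,0.1600)
member 4 (2-3): L=1.2855, (cx,cy)=(0.2956,0.9553)
member 5 (2-4): L=0.6560, (cx,cy)=(1.0000,0.0000)
member 6 (3-4): L=1.2586, (cx,cy)=(0.2193,-0.9757)
member 7 (3-5): L=0.6096, (cx,cy)=(0.9989,0.0459)
member 8 (4-5): L=1.2994, (cx,cy)=(0.2563,0.9666)
member 9 (4-6): L=0.7280, (cx,cy)=(1.0000,0.0000)
member 10 (5-6): L=1.3166, (cx,cy)=(0.3000,-0.9539)
solve A·x = −loads:
  F[0-1] = -4239.9664 N (compression)
  F[0-2] = +368.4050 N (tension)
  F[1-2] = +3786.2389 N (tension)
  F[1-3] = -2498.8396 N (compression)
  F[2-3] = -3787.9629 N (compression)
  F[2-4] = +2602.1249 N (tension)
  F[3-4] = +83.4715 N (tension)
  F[3-5] = -2126.1126 N (compression)
  F[4-5] = +3845.6687 N (tension)
  F[4-6] = +1138.3268 N (tension)
  F[5-6] = -3794.3678 N (compression)
  Rx@0 = +984.3200 N
  Ry@0 = +4018.3890 N
  Ry@6 = +3619.5910 N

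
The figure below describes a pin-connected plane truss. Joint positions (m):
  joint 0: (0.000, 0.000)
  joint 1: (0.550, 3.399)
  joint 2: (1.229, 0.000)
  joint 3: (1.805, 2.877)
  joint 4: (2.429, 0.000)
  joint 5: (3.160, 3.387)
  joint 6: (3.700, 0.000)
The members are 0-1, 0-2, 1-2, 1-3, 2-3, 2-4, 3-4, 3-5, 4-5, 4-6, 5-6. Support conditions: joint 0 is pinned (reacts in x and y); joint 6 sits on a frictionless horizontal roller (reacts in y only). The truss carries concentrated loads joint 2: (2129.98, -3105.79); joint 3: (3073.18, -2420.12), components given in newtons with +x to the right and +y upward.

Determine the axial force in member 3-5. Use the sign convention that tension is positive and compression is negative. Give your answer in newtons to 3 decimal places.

N=7 nodes, M=11 members, R=3 reactions → 2N=14, M+R=14
member 0 (0-1): L=3.4432, (cx,cy)=(0.1597,0.9872)
member 1 (0-2): L=1.2290, (cx,cy)=(1.0000,0.0000)
member 2 (1-2): L=3.4662, (cx,cy)=(0.1959,-0.9806)
member 3 (1-3): L=1.3592, (cx,cy)=(0.9233,-0.3840)
member 4 (2-3): L=2.9341, (cx,cy)=(0.1963,0.9805)
member 5 (2-4): L=1.2000, (cx,cy)=(1.0000,0.0000)
member 6 (3-4): L=2.9439, (cx,cy)=(0.2120,-0.9773)
member 7 (3-5): L=1.4478, (cx,cy)=(0.9359,0.3523)
member 8 (4-5): L=3.4650, (cx,cy)=(0.2110,0.9775)
member 9 (4-6): L=1.2710, (cx,cy)=(1.0000,0.0000)
member 10 (5-6): L=3.4298, (cx,cy)=(0.1574,-0.9875)
solve A·x = −loads:
  F[0-1] = -936.0720 N (compression)
  F[0-2] = +5352.6831 N (tension)
  F[1-2] = +1096.8691 N (tension)
  F[1-3] = -394.6572 N (compression)
  F[2-3] = +2070.4611 N (tension)
  F[2-4] = +3031.1155 N (tension)
  F[3-4] = -5432.7421 N (compression)
  F[3-5] = -2008.2947 N (compression)
  F[4-5] = +5431.5437 N (tension)
  F[4-6] = +733.6885 N (tension)
  F[5-6] = -4659.9772 N (compression)
  Rx@0 = -5203.1600 N
  Ry@0 = +924.0529 N
  Ry@6 = +4601.8571 N

-2008.295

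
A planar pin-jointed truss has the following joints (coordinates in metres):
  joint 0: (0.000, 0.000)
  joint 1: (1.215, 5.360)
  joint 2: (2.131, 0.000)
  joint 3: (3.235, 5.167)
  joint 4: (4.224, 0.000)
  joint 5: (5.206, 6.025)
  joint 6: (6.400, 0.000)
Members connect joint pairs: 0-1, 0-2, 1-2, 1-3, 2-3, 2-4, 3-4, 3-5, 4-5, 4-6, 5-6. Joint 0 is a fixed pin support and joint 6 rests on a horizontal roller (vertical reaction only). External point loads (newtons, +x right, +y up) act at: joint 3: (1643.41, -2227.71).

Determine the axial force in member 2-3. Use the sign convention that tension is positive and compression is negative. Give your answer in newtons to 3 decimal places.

N=7 nodes, M=11 members, R=3 reactions → 2N=14, M+R=14
member 0 (0-1): L=5.4960, (cx,cy)=(0.2211,0.9753)
member 1 (0-2): L=2.1310, (cx,cy)=(1.0000,0.0000)
member 2 (1-2): L=5.4377, (cx,cy)=(0.1685,-0.9857)
member 3 (1-3): L=2.0292, (cx,cy)=(0.9955,-0.0951)
member 4 (2-3): L=5.2836, (cx,cy)=(0.2089,0.9779)
member 5 (2-4): L=2.0930, (cx,cy)=(1.0000,0.0000)
member 6 (3-4): L=5.2608, (cx,cy)=(0.1880,-0.9822)
member 7 (3-5): L=2.1497, (cx,cy)=(0.9169,0.3991)
member 8 (4-5): L=6.1045, (cx,cy)=(0.1609,0.9870)
member 9 (4-6): L=2.1760, (cx,cy)=(1.0000,0.0000)
member 10 (5-6): L=6.1422, (cx,cy)=(0.1944,-0.9809)
solve A·x = −loads:
  F[0-1] = +230.8360 N (tension)
  F[0-2] = +1592.3790 N (tension)
  F[1-2] = -237.2079 N (compression)
  F[1-3] = +91.4039 N (tension)
  F[2-3] = +239.0957 N (tension)
  F[2-4] = +1502.4621 N (tension)
  F[3-4] = -2919.9775 N (compression)
  F[3-5] = -1039.9508 N (compression)
  F[4-5] = +2905.7580 N (tension)
  F[4-6] = +486.0887 N (tension)
  F[5-6] = -2500.5359 N (compression)
  Rx@0 = -1643.4100 N
  Ry@0 = -225.1246 N
  Ry@6 = +2452.8346 N

239.096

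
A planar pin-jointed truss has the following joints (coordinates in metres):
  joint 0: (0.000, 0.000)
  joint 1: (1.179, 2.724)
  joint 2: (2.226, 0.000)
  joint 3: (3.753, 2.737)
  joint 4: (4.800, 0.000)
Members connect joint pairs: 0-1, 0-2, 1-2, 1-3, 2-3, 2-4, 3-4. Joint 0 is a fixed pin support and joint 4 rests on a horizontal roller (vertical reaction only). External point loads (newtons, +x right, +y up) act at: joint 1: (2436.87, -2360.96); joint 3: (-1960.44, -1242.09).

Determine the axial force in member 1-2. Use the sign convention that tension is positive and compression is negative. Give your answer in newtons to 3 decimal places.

N=5 nodes, M=7 members, R=3 reactions → 2N=10, M+R=10
member 0 (0-1): L=2.9682, (cx,cy)=(0.3972,0.9177)
member 1 (0-2): L=2.2260, (cx,cy)=(1.0000,0.0000)
member 2 (1-2): L=2.9183, (cx,cy)=(0.3588,-0.9334)
member 3 (1-3): L=2.5740, (cx,cy)=(1.0000,0.0051)
member 4 (2-3): L=3.1342, (cx,cy)=(0.4872,0.8733)
member 5 (2-4): L=2.5740, (cx,cy)=(1.0000,0.0000)
member 6 (3-4): L=2.9304, (cx,cy)=(0.3573,-0.9340)
solve A·x = −loads:
  F[0-1] = -1947.1089 N (compression)
  F[0-2] = +1249.8417 N (tension)
  F[1-2] = -631.1319 N (compression)
  F[1-3] = -2983.8870 N (compression)
  F[2-3] = +674.5974 N (tension)
  F[2-4] = +694.7361 N (tension)
  F[3-4] = -1944.4800 N (compression)
  Rx@0 = -476.4300 N
  Ry@0 = +1786.9156 N
  Ry@4 = +1816.1344 N

-631.132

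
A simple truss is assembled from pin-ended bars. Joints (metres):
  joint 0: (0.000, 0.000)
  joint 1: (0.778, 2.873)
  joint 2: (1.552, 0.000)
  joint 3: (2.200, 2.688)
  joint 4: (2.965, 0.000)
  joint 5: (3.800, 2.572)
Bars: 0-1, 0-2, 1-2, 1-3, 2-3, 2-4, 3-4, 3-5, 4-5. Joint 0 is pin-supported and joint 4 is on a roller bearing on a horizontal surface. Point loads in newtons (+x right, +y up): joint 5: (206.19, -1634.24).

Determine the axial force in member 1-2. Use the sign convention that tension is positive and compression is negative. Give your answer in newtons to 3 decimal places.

N=6 nodes, M=9 members, R=3 reactions → 2N=12, M+R=12
member 0 (0-1): L=2.9765, (cx,cy)=(0.2614,0.9652)
member 1 (0-2): L=1.5520, (cx,cy)=(1.0000,0.0000)
member 2 (1-2): L=2.9754, (cx,cy)=(0.2601,-0.9656)
member 3 (1-3): L=1.4340, (cx,cy)=(0.9916,-0.1290)
member 4 (2-3): L=2.7650, (cx,cy)=(0.2344,0.9722)
member 5 (2-4): L=1.4130, (cx,cy)=(1.0000,0.0000)
member 6 (3-4): L=2.7947, (cx,cy)=(0.2737,-0.9618)
member 7 (3-5): L=1.6042, (cx,cy)=(0.9974,-0.0723)
member 8 (4-5): L=2.7041, (cx,cy)=(0.3088,0.9511)
solve A·x = −loads:
  F[0-1] = +662.1113 N (tension)
  F[0-2] = +33.1255 N (tension)
  F[1-2] = -710.0853 N (compression)
  F[1-3] = +360.7943 N (tension)
  F[2-3] = +705.2814 N (tension)
  F[2-4] = -316.8773 N (compression)
  F[3-4] = -718.7293 N (compression)
  F[3-5] = +721.6933 N (tension)
  F[4-5] = -1663.3385 N (compression)
  Rx@0 = -206.1900 N
  Ry@0 = -639.0931 N
  Ry@4 = +2273.3331 N

-710.085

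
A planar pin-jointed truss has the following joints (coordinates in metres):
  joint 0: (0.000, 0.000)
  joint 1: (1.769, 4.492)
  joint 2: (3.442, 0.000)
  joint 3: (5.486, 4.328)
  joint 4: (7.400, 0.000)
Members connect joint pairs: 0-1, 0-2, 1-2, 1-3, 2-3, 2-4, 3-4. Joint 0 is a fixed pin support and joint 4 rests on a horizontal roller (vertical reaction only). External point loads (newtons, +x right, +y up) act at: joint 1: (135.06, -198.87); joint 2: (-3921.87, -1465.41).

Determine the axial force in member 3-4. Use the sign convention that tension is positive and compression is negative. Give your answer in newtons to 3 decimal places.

N=5 nodes, M=7 members, R=3 reactions → 2N=10, M+R=10
member 0 (0-1): L=4.8278, (cx,cy)=(0.3664,0.9304)
member 1 (0-2): L=3.4420, (cx,cy)=(1.0000,0.0000)
member 2 (1-2): L=4.7934, (cx,cy)=(0.3490,-0.9371)
member 3 (1-3): L=3.7206, (cx,cy)=(0.9990,-0.0441)
member 4 (2-3): L=4.7864, (cx,cy)=(0.4270,0.9042)
member 5 (2-4): L=3.9580, (cx,cy)=(1.0000,0.0000)
member 6 (3-4): L=4.7323, (cx,cy)=(0.4045,-0.9146)
solve A·x = −loads:
  F[0-1] = -916.9127 N (compression)
  F[0-2] = -3450.8337 N (compression)
  F[1-2] = +732.3875 N (tension)
  F[1-3] = -727.3606 N (compression)
  F[2-3] = +861.5924 N (tension)
  F[2-4] = +358.7155 N (tension)
  F[3-4] = -886.9183 N (compression)
  Rx@0 = +3786.8100 N
  Ry@0 = +853.1406 N
  Ry@4 = +811.1394 N

-886.918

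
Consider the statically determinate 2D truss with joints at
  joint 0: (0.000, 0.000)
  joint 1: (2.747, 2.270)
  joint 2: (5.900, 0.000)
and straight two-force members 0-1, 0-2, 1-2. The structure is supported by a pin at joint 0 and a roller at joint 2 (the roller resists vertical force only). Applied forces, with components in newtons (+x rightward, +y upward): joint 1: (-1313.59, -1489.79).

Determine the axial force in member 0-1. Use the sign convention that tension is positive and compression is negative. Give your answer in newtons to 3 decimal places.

N=3 nodes, M=3 members, R=3 reactions → 2N=6, M+R=6
member 0 (0-1): L=3.5636, (cx,cy)=(0.7709,0.6370)
member 1 (0-2): L=5.9000, (cx,cy)=(1.0000,0.0000)
member 2 (1-2): L=3.8851, (cx,cy)=(0.8116,-0.5843)
solve A·x = −loads:
  F[0-1] = -2043.2377 N (compression)
  F[0-2] = +261.4600 N (tension)
  F[1-2] = -322.1721 N (compression)
  Rx@0 = +1313.5900 N
  Ry@0 = +1301.5521 N
  Ry@2 = +188.2379 N

-2043.238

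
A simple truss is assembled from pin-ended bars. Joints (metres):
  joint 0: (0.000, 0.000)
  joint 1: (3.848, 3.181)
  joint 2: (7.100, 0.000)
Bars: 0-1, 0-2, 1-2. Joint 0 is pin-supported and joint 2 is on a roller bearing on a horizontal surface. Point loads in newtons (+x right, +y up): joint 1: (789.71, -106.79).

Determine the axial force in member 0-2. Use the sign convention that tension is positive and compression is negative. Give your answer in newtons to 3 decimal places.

N=3 nodes, M=3 members, R=3 reactions → 2N=6, M+R=6
member 0 (0-1): L=4.9926, (cx,cy)=(0.7707,0.6371)
member 1 (0-2): L=7.1000, (cx,cy)=(1.0000,0.0000)
member 2 (1-2): L=4.5491, (cx,cy)=(0.7149,-0.6993)
solve A·x = −loads:
  F[0-1] = +478.5399 N (tension)
  F[0-2] = +420.8784 N (tension)
  F[1-2] = -588.7503 N (compression)
  Rx@0 = -789.7100 N
  Ry@0 = -304.8995 N
  Ry@2 = +411.6895 N

420.878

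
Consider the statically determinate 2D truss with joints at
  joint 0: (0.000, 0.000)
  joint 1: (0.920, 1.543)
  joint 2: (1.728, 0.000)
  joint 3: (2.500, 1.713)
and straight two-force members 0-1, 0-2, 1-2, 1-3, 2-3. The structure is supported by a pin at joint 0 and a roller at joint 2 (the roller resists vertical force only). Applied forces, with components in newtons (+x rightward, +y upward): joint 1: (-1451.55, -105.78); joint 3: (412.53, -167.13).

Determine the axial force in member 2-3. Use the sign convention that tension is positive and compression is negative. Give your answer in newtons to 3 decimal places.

-243.827

N=4 nodes, M=5 members, R=3 reactions → 2N=8, M+R=8
member 0 (0-1): L=1.7965, (cx,cy)=(0.5121,0.8589)
member 1 (0-2): L=1.7280, (cx,cy)=(1.0000,0.0000)
member 2 (1-2): L=1.7418, (cx,cy)=(0.4639,-0.8859)
member 3 (1-3): L=1.5891, (cx,cy)=(0.9943,0.1070)
member 4 (2-3): L=1.8789, (cx,cy)=(0.4109,0.9117)
solve A·x = −loads:
  F[0-1] = -1003.5846 N (compression)
  F[0-2] = -525.0644 N (compression)
  F[1-2] = +915.8927 N (tension)
  F[1-3] = +515.6713 N (tension)
  F[2-3] = -243.8270 N (compression)
  Rx@0 = +1039.0200 N
  Ry@0 = +861.9928 N
  Ry@2 = -589.0828 N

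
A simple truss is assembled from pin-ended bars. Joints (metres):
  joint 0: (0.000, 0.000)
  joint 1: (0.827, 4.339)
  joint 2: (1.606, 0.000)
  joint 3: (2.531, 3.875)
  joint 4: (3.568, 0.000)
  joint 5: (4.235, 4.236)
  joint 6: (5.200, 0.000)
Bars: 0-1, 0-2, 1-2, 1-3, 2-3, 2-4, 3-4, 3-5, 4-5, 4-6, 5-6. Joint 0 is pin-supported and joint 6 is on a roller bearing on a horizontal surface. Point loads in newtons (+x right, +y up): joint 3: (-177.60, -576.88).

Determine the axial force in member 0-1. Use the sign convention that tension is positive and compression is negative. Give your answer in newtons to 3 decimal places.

-436.154

N=7 nodes, M=11 members, R=3 reactions → 2N=14, M+R=14
member 0 (0-1): L=4.4171, (cx,cy)=(0.1872,0.9823)
member 1 (0-2): L=1.6060, (cx,cy)=(1.0000,0.0000)
member 2 (1-2): L=4.4084, (cx,cy)=(0.1767,-0.9843)
member 3 (1-3): L=1.7660, (cx,cy)=(0.9649,-0.2627)
member 4 (2-3): L=3.9839, (cx,cy)=(0.2322,0.9727)
member 5 (2-4): L=1.9620, (cx,cy)=(1.0000,0.0000)
member 6 (3-4): L=4.0114, (cx,cy)=(0.2585,-0.9660)
member 7 (3-5): L=1.7418, (cx,cy)=(0.9783,0.2073)
member 8 (4-5): L=4.2882, (cx,cy)=(0.1555,0.9878)
member 9 (4-6): L=1.6320, (cx,cy)=(1.0000,0.0000)
member 10 (5-6): L=4.3445, (cx,cy)=(0.2221,-0.9750)
solve A·x = −loads:
  F[0-1] = -436.1535 N (compression)
  F[0-2] = -95.9405 N (compression)
  F[1-2] = +481.4177 N (tension)
  F[1-3] = -172.8012 N (compression)
  F[2-3] = -487.1549 N (compression)
  F[2-4] = +102.2410 N (tension)
  F[3-4] = -166.6375 N (compression)
  F[3-5] = -60.4757 N (compression)
  F[4-5] = +162.9563 N (tension)
  F[4-6] = +33.8158 N (tension)
  F[5-6] = -152.2422 N (compression)
  Rx@0 = +177.6000 N
  Ry@0 = +428.4409 N
  Ry@6 = +148.4391 N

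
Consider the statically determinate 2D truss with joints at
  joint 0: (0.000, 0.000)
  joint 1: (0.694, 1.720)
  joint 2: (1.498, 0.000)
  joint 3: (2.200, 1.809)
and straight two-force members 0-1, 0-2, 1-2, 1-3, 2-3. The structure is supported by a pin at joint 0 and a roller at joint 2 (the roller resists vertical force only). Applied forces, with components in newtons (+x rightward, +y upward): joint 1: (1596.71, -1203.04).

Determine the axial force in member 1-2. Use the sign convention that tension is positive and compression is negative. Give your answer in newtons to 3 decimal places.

-2638.980

N=4 nodes, M=5 members, R=3 reactions → 2N=8, M+R=8
member 0 (0-1): L=1.8547, (cx,cy)=(0.3742,0.9274)
member 1 (0-2): L=1.4980, (cx,cy)=(1.0000,0.0000)
member 2 (1-2): L=1.8986, (cx,cy)=(0.4235,-0.9059)
member 3 (1-3): L=1.5086, (cx,cy)=(0.9983,0.0590)
member 4 (2-3): L=1.9404, (cx,cy)=(0.3618,0.9323)
solve A·x = −loads:
  F[0-1] = +1280.6807 N (tension)
  F[0-2] = +1117.5078 N (tension)
  F[1-2] = -2638.9797 N (compression)
  F[1-3] = -0.0000 N (compression)
  F[2-3] = -0.0000 N (compression)
  Rx@0 = -1596.7100 N
  Ry@0 = -1187.6482 N
  Ry@2 = +2390.6882 N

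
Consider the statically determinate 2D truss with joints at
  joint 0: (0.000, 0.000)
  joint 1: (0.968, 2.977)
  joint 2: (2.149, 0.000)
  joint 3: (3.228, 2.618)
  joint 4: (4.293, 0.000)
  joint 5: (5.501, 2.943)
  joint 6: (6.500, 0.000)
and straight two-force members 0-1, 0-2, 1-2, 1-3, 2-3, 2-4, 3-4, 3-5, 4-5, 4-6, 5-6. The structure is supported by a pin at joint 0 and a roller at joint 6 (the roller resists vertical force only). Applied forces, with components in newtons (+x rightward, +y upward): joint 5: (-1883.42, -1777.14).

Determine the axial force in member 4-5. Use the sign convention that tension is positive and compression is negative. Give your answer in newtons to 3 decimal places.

-947.376

N=7 nodes, M=11 members, R=3 reactions → 2N=14, M+R=14
member 0 (0-1): L=3.1304, (cx,cy)=(0.3092,0.9510)
member 1 (0-2): L=2.1490, (cx,cy)=(1.0000,0.0000)
member 2 (1-2): L=3.2027, (cx,cy)=(0.3688,-0.9295)
member 3 (1-3): L=2.2883, (cx,cy)=(0.9876,-0.1569)
member 4 (2-3): L=2.8316, (cx,cy)=(0.3811,0.9246)
member 5 (2-4): L=2.1440, (cx,cy)=(1.0000,0.0000)
member 6 (3-4): L=2.8263, (cx,cy)=(0.3768,-0.9263)
member 7 (3-5): L=2.2961, (cx,cy)=(0.9899,0.1415)
member 8 (4-5): L=3.1813, (cx,cy)=(0.3797,0.9251)
member 9 (4-6): L=2.2070, (cx,cy)=(1.0000,0.0000)
member 10 (5-6): L=3.1079, (cx,cy)=(0.3214,-0.9469)
solve A·x = −loads:
  F[0-1] = -1183.9115 N (compression)
  F[0-2] = -1517.3270 N (compression)
  F[1-2] = +1359.4790 N (tension)
  F[1-3] = -878.2782 N (compression)
  F[2-3] = -1366.7934 N (compression)
  F[2-4] = -495.1983 N (compression)
  F[3-4] = +946.1607 N (tension)
  F[3-5] = -1762.4926 N (compression)
  F[4-5] = -947.3762 N (compression)
  F[4-6] = +221.0674 N (tension)
  F[5-6] = -687.7505 N (compression)
  Rx@0 = +1883.4200 N
  Ry@0 = +1125.8874 N
  Ry@6 = +651.2526 N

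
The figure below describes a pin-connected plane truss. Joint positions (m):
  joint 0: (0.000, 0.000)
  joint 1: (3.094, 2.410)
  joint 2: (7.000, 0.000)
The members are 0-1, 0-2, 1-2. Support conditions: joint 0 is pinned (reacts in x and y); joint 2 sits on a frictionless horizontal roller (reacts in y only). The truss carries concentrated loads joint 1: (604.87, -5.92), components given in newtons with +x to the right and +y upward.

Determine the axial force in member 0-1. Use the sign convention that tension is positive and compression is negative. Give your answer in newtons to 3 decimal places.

333.512

N=3 nodes, M=3 members, R=3 reactions → 2N=6, M+R=6
member 0 (0-1): L=3.9219, (cx,cy)=(0.7889,0.6145)
member 1 (0-2): L=7.0000, (cx,cy)=(1.0000,0.0000)
member 2 (1-2): L=4.5897, (cx,cy)=(0.8510,-0.5251)
solve A·x = −loads:
  F[0-1] = +333.5117 N (tension)
  F[0-2] = +341.7584 N (tension)
  F[1-2] = -401.5753 N (compression)
  Rx@0 = -604.8700 N
  Ry@0 = -204.9447 N
  Ry@2 = +210.8647 N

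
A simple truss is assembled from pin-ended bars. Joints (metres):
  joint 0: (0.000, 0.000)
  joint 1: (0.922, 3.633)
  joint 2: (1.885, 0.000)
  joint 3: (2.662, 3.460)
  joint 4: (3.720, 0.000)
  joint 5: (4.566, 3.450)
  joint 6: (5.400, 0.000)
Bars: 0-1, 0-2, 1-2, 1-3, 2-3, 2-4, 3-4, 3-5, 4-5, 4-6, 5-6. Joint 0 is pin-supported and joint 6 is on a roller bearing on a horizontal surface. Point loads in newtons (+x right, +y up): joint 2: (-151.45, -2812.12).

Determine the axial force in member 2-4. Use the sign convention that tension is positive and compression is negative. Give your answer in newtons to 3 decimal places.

776.799

N=7 nodes, M=11 members, R=3 reactions → 2N=14, M+R=14
member 0 (0-1): L=3.7482, (cx,cy)=(0.2460,0.9693)
member 1 (0-2): L=1.8850, (cx,cy)=(1.0000,0.0000)
member 2 (1-2): L=3.7585, (cx,cy)=(0.2562,-0.9666)
member 3 (1-3): L=1.7486, (cx,cy)=(0.9951,-0.0989)
member 4 (2-3): L=3.5462, (cx,cy)=(0.2191,0.9757)
member 5 (2-4): L=1.8350, (cx,cy)=(1.0000,0.0000)
member 6 (3-4): L=3.6181, (cx,cy)=(0.2924,-0.9563)
member 7 (3-5): L=1.9040, (cx,cy)=(1.0000,-0.0053)
member 8 (4-5): L=3.5522, (cx,cy)=(0.2382,0.9712)
member 9 (4-6): L=1.6800, (cx,cy)=(1.0000,0.0000)
member 10 (5-6): L=3.5494, (cx,cy)=(0.2350,-0.9720)
solve A·x = −loads:
  F[0-1] = -1888.5097 N (compression)
  F[0-2] = +313.0984 N (tension)
  F[1-2] = +1994.0321 N (tension)
  F[1-3] = -980.2721 N (compression)
  F[2-3] = +906.6847 N (tension)
  F[2-4] = +776.7992 N (tension)
  F[3-4] = -1023.8833 N (compression)
  F[3-5] = -477.4069 N (compression)
  F[4-5] = +1008.1394 N (tension)
  F[4-6] = +237.3004 N (tension)
  F[5-6] = -1009.9134 N (compression)
  Rx@0 = +151.4500 N
  Ry@0 = +1830.4818 N
  Ry@6 = +981.6382 N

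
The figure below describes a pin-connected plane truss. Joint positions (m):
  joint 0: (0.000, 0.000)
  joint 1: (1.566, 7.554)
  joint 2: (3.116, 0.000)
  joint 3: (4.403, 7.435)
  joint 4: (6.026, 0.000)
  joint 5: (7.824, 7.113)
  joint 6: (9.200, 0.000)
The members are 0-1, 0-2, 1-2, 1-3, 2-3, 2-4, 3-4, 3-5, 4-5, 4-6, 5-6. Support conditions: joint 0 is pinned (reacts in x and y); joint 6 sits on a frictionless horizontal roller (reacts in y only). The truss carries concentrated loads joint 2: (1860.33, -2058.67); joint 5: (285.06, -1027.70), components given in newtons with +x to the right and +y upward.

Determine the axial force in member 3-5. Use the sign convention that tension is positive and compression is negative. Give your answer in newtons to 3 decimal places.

N=7 nodes, M=11 members, R=3 reactions → 2N=14, M+R=14
member 0 (0-1): L=7.7146, (cx,cy)=(0.2030,0.9792)
member 1 (0-2): L=3.1160, (cx,cy)=(1.0000,0.0000)
member 2 (1-2): L=7.7114, (cx,cy)=(0.2010,-0.9796)
member 3 (1-3): L=2.8395, (cx,cy)=(0.9991,-0.0419)
member 4 (2-3): L=7.5456, (cx,cy)=(0.1706,0.9853)
member 5 (2-4): L=2.9100, (cx,cy)=(1.0000,0.0000)
member 6 (3-4): L=7.6101, (cx,cy)=(0.2133,-0.9770)
member 7 (3-5): L=3.4361, (cx,cy)=(0.9956,-0.0937)
member 8 (4-5): L=7.3367, (cx,cy)=(0.2451,0.9695)
member 9 (4-6): L=3.1740, (cx,cy)=(1.0000,0.0000)
member 10 (5-6): L=7.2449, (cx,cy)=(0.1899,-0.9818)
solve A·x = −loads:
  F[0-1] = -1322.2494 N (compression)
  F[0-2] = +2413.7952 N (tension)
  F[1-2] = +1344.7626 N (tension)
  F[1-3] = -539.1783 N (compression)
  F[2-3] = +752.3777 N (tension)
  F[2-4] = +695.4363 N (tension)
  F[3-4] = -757.9767 N (compression)
  F[3-5] = -249.8221 N (compression)
  F[4-5] = +763.8307 N (tension)
  F[4-6] = +346.5920 N (tension)
  F[5-6] = -1824.8651 N (compression)
  Rx@0 = -2145.3900 N
  Ry@0 = +1294.7208 N
  Ry@6 = +1791.6492 N

-249.822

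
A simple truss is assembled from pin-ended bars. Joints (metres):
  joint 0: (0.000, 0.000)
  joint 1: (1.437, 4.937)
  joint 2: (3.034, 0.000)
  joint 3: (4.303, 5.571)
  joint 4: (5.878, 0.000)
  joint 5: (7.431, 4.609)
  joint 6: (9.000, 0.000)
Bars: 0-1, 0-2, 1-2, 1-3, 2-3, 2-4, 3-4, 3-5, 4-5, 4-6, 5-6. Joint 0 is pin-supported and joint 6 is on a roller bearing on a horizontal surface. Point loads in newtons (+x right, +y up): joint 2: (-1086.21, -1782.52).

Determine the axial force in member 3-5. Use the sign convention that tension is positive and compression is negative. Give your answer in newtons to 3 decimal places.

N=7 nodes, M=11 members, R=3 reactions → 2N=14, M+R=14
member 0 (0-1): L=5.1419, (cx,cy)=(0.2795,0.9602)
member 1 (0-2): L=3.0340, (cx,cy)=(1.0000,0.0000)
member 2 (1-2): L=5.1889, (cx,cy)=(0.3078,-0.9515)
member 3 (1-3): L=2.9353, (cx,cy)=(0.9764,0.2160)
member 4 (2-3): L=5.7137, (cx,cy)=(0.2221,0.9750)
member 5 (2-4): L=2.8440, (cx,cy)=(1.0000,0.0000)
member 6 (3-4): L=5.7894, (cx,cy)=(0.2721,-0.9623)
member 7 (3-5): L=3.2726, (cx,cy)=(0.9558,-0.2940)
member 8 (4-5): L=4.8636, (cx,cy)=(0.3193,0.9477)
member 9 (4-6): L=3.1220, (cx,cy)=(1.0000,0.0000)
member 10 (5-6): L=4.8687, (cx,cy)=(0.3223,-0.9467)
solve A·x = −loads:
  F[0-1] = -1230.6485 N (compression)
  F[0-2] = -742.2810 N (compression)
  F[1-2] = +1084.3390 N (tension)
  F[1-3] = -694.0433 N (compression)
  F[2-3] = +770.0478 N (tension)
  F[2-4] = +506.6346 N (tension)
  F[3-4] = -506.5864 N (compression)
  F[3-5] = -385.8654 N (compression)
  F[4-5] = +514.4086 N (tension)
  F[4-6] = +204.5614 N (tension)
  F[5-6] = -634.7716 N (compression)
  Rx@0 = +1086.2100 N
  Ry@0 = +1181.6127 N
  Ry@6 = +600.9073 N

-385.865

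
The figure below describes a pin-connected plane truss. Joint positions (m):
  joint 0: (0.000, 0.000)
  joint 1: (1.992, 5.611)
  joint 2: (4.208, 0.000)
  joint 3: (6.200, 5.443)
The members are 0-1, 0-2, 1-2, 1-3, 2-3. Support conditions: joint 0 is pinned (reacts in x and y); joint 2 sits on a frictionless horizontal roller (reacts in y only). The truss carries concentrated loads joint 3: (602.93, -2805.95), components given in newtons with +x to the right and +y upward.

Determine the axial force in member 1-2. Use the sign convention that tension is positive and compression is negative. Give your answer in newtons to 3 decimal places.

-2335.586

N=4 nodes, M=5 members, R=3 reactions → 2N=8, M+R=8
member 0 (0-1): L=5.9541, (cx,cy)=(0.3346,0.9424)
member 1 (0-2): L=4.2080, (cx,cy)=(1.0000,0.0000)
member 2 (1-2): L=6.0327, (cx,cy)=(0.3673,-0.9301)
member 3 (1-3): L=4.2114, (cx,cy)=(0.9992,-0.0399)
member 4 (2-3): L=5.7961, (cx,cy)=(0.3437,0.9391)
solve A·x = −loads:
  F[0-1] = +2237.0876 N (tension)
  F[0-2] = -145.5078 N (compression)
  F[1-2] = -2335.5856 N (compression)
  F[1-3] = +1607.6454 N (tension)
  F[2-3] = -2919.6655 N (compression)
  Rx@0 = -602.9300 N
  Ry@0 = -2108.1750 N
  Ry@2 = +4914.1250 N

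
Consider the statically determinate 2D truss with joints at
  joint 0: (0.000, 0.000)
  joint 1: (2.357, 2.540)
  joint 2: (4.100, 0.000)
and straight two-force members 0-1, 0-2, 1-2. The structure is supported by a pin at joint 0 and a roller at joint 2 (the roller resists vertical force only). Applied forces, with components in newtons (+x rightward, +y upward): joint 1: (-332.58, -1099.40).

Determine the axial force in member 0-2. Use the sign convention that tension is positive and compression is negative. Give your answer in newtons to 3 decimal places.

N=3 nodes, M=3 members, R=3 reactions → 2N=6, M+R=6
member 0 (0-1): L=3.4651, (cx,cy)=(0.6802,0.7330)
member 1 (0-2): L=4.1000, (cx,cy)=(1.0000,0.0000)
member 2 (1-2): L=3.0805, (cx,cy)=(0.5658,-0.8245)
solve A·x = −loads:
  F[0-1] = -918.6882 N (compression)
  F[0-2] = +292.3186 N (tension)
  F[1-2] = -516.6354 N (compression)
  Rx@0 = +332.5800 N
  Ry@0 = +673.4164 N
  Ry@2 = +425.9836 N

292.319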